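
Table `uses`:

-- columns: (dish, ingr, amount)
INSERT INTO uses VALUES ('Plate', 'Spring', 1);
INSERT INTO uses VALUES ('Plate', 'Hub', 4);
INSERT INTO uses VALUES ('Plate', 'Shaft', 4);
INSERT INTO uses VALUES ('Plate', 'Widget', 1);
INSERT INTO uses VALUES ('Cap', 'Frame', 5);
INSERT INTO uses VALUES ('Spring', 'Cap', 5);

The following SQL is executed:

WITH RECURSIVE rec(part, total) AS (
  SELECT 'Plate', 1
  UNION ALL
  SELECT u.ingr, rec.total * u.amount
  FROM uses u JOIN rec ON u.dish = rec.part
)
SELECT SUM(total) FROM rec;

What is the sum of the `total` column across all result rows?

Base: (Plate, total=1).
Iteration 1: components of {Plate} -> Hub = 1*4 = 4, Shaft = 1*4 = 4, Spring = 1*1 = 1, Widget = 1*1 = 1.
Iteration 2: components of {Hub,Shaft,Spring,Widget} -> Cap = 1*5 = 5.
Iteration 3: components of {Cap} -> Frame = 5*5 = 25.
Iteration 4: no further components; recursion stops.
SUM(total) = 1 + 4 + 1 + 1 + 4 + 5 + 25 = 41.

41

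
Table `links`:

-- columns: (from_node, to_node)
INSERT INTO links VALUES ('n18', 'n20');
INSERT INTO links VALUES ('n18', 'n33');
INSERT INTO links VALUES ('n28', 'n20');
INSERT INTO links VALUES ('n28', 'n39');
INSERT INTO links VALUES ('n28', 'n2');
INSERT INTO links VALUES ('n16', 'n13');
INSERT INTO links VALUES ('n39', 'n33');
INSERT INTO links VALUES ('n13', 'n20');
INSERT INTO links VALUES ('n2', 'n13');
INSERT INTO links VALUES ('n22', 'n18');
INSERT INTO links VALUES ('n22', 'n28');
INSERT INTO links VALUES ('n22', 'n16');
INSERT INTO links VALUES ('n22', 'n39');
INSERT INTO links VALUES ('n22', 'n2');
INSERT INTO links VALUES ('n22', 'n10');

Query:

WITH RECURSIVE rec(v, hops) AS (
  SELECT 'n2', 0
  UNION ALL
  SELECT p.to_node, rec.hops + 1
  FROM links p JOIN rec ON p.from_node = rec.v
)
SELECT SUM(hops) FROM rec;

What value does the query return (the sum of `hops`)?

3

Base: (n2, hops=0).
Iteration 1: edges from {n2} -> (n13, hops=1).
Iteration 2: edges from {n13} -> (n20, hops=2).
Iteration 3: no outgoing edges from {n20}; recursion stops.
SUM(hops) = 0 + 1 + 2 = 3.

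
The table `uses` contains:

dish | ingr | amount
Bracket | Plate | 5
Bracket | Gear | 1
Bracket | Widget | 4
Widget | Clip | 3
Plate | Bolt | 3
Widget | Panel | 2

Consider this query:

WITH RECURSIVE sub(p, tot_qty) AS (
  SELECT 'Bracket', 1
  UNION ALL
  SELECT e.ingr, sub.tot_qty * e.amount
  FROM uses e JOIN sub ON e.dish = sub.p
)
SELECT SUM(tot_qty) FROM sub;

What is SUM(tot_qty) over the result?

46

Base: (Bracket, tot_qty=1).
Iteration 1: components of {Bracket} -> Gear = 1*1 = 1, Plate = 1*5 = 5, Widget = 1*4 = 4.
Iteration 2: components of {Gear,Plate,Widget} -> Bolt = 5*3 = 15, Clip = 4*3 = 12, Panel = 4*2 = 8.
Iteration 3: no further components; recursion stops.
SUM(tot_qty) = 1 + 5 + 1 + 4 + 15 + 12 + 8 = 46.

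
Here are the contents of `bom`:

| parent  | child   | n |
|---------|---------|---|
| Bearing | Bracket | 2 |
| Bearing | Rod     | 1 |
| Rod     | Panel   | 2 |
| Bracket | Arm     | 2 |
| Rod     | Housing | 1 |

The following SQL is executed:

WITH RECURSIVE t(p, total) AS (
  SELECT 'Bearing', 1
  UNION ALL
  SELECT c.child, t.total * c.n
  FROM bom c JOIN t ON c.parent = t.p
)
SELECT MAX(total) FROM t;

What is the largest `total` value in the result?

Base: (Bearing, total=1).
Iteration 1: components of {Bearing} -> Bracket = 1*2 = 2, Rod = 1*1 = 1.
Iteration 2: components of {Bracket,Rod} -> Arm = 2*2 = 4, Housing = 1*1 = 1, Panel = 1*2 = 2.
Iteration 3: no further components; recursion stops.
total values: 1, 2, 1, 4, 2, 1; the maximum is 4.

4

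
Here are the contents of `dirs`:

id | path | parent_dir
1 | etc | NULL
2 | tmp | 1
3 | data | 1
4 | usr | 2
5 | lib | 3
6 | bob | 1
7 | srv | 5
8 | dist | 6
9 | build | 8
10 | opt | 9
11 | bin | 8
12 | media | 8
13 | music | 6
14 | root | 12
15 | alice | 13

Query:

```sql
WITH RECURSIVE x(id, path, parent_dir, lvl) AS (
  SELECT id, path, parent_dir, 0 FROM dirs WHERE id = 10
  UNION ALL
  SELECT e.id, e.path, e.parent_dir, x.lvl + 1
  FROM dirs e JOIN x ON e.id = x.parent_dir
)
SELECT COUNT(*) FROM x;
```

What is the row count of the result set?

Base: id=10 (opt), parent_dir=9, lvl 0.
Iteration 1: join on id=9 -> build (id 9, parent_dir=8, lvl 1).
Iteration 2: join on id=8 -> dist (id 8, parent_dir=6, lvl 2).
Iteration 3: join on id=6 -> bob (id 6, parent_dir=1, lvl 3).
Iteration 4: join on id=1 -> etc (id 1, parent_dir=NULL, lvl 4).
Iteration 5: parent_dir is NULL; no match; recursion stops.
Total rows emitted: 5.

5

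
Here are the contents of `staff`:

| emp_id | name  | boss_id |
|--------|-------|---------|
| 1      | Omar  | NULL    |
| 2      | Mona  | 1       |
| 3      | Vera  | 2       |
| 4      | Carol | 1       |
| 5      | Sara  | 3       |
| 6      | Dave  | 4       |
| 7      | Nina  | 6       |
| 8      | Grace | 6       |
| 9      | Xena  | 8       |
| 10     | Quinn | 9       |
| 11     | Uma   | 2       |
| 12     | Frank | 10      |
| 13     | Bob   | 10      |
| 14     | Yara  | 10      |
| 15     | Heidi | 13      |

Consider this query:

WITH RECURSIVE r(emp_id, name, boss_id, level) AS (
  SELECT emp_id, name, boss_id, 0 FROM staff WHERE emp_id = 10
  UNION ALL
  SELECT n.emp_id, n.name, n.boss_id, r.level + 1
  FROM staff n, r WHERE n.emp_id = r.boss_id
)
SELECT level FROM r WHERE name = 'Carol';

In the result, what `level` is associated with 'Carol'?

Base: emp_id=10 (Quinn), boss_id=9, level 0.
Iteration 1: join on emp_id=9 -> Xena (id 9, boss_id=8, level 1).
Iteration 2: join on emp_id=8 -> Grace (id 8, boss_id=6, level 2).
Iteration 3: join on emp_id=6 -> Dave (id 6, boss_id=4, level 3).
Iteration 4: join on emp_id=4 -> Carol (id 4, boss_id=1, level 4).
Iteration 5: join on emp_id=1 -> Omar (id 1, boss_id=NULL, level 5).
Iteration 6: boss_id is NULL; no match; recursion stops.

4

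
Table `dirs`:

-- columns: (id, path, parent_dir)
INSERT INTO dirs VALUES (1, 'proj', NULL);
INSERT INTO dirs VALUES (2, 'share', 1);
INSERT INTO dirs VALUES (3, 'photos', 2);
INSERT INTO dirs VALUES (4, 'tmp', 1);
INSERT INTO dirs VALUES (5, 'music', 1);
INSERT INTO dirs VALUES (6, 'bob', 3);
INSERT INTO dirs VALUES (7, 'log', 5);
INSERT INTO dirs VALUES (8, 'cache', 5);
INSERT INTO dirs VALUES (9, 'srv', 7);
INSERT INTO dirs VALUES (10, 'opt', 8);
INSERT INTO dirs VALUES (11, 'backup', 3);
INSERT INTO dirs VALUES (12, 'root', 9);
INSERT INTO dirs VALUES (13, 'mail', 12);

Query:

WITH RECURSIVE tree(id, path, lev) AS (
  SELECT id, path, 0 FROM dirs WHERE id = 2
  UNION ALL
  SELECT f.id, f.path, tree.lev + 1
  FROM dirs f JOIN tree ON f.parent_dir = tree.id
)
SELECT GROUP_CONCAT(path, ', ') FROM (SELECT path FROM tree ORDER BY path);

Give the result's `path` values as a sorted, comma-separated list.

Base: id=2 (share) at lev 0.
Iteration 1: rows with parent_dir in {2} -> photos (id 3, lev 1).
Iteration 2: rows with parent_dir in {3} -> bob (id 6, lev 2), backup (id 11, lev 2).
Iteration 3: no rows with parent_dir in {6,11}; recursion stops.

backup, bob, photos, share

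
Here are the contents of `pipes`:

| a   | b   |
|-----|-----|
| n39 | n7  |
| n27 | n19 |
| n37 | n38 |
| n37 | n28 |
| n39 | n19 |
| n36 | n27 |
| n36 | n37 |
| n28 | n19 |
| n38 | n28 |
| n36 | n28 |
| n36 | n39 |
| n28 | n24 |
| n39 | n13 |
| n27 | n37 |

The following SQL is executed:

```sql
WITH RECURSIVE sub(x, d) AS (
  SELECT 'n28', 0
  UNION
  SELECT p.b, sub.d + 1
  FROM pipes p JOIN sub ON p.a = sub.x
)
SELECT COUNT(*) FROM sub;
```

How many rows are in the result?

Base: (n28, d=0).
Iteration 1: edges from {n28} -> (n19, d=1), (n24, d=1).
Iteration 2: no outgoing edges from {n19,n24}; recursion stops.
Total rows emitted: 3.

3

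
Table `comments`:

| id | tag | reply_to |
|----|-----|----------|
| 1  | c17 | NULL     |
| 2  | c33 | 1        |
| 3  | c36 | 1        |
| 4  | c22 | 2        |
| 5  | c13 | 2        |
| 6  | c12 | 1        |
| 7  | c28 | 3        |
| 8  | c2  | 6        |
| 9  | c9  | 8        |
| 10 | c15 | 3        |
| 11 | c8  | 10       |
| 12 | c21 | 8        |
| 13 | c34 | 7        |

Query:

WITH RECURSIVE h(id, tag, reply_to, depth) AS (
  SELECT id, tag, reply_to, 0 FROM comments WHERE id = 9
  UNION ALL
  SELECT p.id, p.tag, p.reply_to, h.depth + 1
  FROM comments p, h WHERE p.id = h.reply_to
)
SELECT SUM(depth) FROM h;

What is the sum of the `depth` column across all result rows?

Base: id=9 (c9), reply_to=8, depth 0.
Iteration 1: join on id=8 -> c2 (id 8, reply_to=6, depth 1).
Iteration 2: join on id=6 -> c12 (id 6, reply_to=1, depth 2).
Iteration 3: join on id=1 -> c17 (id 1, reply_to=NULL, depth 3).
Iteration 4: reply_to is NULL; no match; recursion stops.
SUM(depth) = 0 + 1 + 2 + 3 = 6.

6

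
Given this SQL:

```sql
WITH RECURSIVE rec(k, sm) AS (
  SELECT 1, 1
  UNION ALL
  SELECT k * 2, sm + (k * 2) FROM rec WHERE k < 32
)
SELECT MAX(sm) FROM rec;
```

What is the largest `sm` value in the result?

Base: k=1, sm=1.
Iteration 1: 1 < 32 holds -> k = 1 * 2 = 2, sm = 1 + 2 = 3.
Iteration 2: 2 < 32 holds -> k = 2 * 2 = 4, sm = 3 + 4 = 7.
Iteration 3: 4 < 32 holds -> k = 4 * 2 = 8, sm = 7 + 8 = 15.
Iteration 4: 8 < 32 holds -> k = 8 * 2 = 16, sm = 15 + 16 = 31.
Iteration 5: 16 < 32 holds -> k = 16 * 2 = 32, sm = 31 + 32 = 63.
Iteration 6: 32 < 32 fails; recursion stops.
sm values: 1, 3, 7, 15, 31, 63; the maximum is 63.

63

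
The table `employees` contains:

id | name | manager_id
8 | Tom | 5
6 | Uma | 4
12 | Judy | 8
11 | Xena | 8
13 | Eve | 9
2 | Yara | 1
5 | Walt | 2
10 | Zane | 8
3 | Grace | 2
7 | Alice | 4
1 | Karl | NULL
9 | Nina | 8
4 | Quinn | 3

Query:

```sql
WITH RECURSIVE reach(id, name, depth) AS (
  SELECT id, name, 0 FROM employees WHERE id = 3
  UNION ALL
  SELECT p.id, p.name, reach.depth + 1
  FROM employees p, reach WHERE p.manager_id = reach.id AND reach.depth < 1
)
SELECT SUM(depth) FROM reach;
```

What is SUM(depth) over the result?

Base: id=3 (Grace) at depth 0.
Iteration 1: rows with manager_id in {3} -> Quinn (id 4, depth 1).
Iteration 2: depth < 1 fails for all current rows; recursion stops.
SUM(depth) = 0 + 1 = 1.

1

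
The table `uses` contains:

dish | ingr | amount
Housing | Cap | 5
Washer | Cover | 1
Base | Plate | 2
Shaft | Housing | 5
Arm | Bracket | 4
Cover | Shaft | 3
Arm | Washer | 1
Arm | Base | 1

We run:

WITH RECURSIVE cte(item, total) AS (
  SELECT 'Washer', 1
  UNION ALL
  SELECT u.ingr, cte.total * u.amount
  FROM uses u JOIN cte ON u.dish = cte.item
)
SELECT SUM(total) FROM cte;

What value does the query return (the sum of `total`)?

Base: (Washer, total=1).
Iteration 1: components of {Washer} -> Cover = 1*1 = 1.
Iteration 2: components of {Cover} -> Shaft = 1*3 = 3.
Iteration 3: components of {Shaft} -> Housing = 3*5 = 15.
Iteration 4: components of {Housing} -> Cap = 15*5 = 75.
Iteration 5: no further components; recursion stops.
SUM(total) = 1 + 1 + 3 + 15 + 75 = 95.

95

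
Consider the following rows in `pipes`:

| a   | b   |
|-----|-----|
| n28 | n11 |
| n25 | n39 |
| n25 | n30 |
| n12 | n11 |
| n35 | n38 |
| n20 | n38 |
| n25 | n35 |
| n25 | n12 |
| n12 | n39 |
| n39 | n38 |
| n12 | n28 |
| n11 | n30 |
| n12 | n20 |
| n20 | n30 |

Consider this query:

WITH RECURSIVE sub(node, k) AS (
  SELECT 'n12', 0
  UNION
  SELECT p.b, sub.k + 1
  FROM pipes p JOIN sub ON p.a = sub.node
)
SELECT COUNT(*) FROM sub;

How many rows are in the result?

Base: (n12, k=0).
Iteration 1: edges from {n12} -> (n11, k=1), (n20, k=1), (n28, k=1), (n39, k=1).
Iteration 2: edges from {n11,n20,n28,n39} -> (n11, k=2), (n30, k=2), (n38, k=2). [UNION drops 2 duplicate row(s)]
Iteration 3: edges from {n11,n30,n38} -> (n30, k=3).
Iteration 4: no outgoing edges from {n30}; recursion stops.
Total rows emitted: 9.

9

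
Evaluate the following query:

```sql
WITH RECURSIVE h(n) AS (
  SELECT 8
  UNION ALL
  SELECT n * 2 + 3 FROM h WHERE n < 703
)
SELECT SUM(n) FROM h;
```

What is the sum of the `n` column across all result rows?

2781

Base: n=8.
Iteration 1: 8 < 703 holds -> n = 8 * 2 + 3 = 19.
Iteration 2: 19 < 703 holds -> n = 19 * 2 + 3 = 41.
Iteration 3: 41 < 703 holds -> n = 41 * 2 + 3 = 85.
Iteration 4: 85 < 703 holds -> n = 85 * 2 + 3 = 173.
Iteration 5: 173 < 703 holds -> n = 173 * 2 + 3 = 349.
Iteration 6: 349 < 703 holds -> n = 349 * 2 + 3 = 701.
Iteration 7: 701 < 703 holds -> n = 701 * 2 + 3 = 1405.
Iteration 8: 1405 < 703 fails; recursion stops.
SUM(n) = 8 + 19 + 41 + 85 + 173 + 349 + 701 + 1405 = 2781.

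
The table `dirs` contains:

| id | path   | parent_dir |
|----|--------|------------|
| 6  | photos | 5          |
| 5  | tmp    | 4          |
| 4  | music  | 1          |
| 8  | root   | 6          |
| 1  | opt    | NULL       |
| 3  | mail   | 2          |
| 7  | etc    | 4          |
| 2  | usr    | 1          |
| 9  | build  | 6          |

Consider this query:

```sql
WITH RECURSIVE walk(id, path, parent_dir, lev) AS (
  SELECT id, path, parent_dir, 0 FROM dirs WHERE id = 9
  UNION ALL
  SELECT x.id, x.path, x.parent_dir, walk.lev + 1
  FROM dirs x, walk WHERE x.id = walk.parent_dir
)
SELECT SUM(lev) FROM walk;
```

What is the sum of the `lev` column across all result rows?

Base: id=9 (build), parent_dir=6, lev 0.
Iteration 1: join on id=6 -> photos (id 6, parent_dir=5, lev 1).
Iteration 2: join on id=5 -> tmp (id 5, parent_dir=4, lev 2).
Iteration 3: join on id=4 -> music (id 4, parent_dir=1, lev 3).
Iteration 4: join on id=1 -> opt (id 1, parent_dir=NULL, lev 4).
Iteration 5: parent_dir is NULL; no match; recursion stops.
SUM(lev) = 0 + 1 + 2 + 3 + 4 = 10.

10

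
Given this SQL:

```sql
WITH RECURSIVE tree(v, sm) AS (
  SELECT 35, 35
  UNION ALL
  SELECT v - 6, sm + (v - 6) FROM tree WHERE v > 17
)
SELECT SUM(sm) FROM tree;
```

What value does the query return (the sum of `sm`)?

Base: v=35, sm=35.
Iteration 1: 35 > 17 holds -> v = 35 - 6 = 29, sm = 35 + 29 = 64.
Iteration 2: 29 > 17 holds -> v = 29 - 6 = 23, sm = 64 + 23 = 87.
Iteration 3: 23 > 17 holds -> v = 23 - 6 = 17, sm = 87 + 17 = 104.
Iteration 4: 17 > 17 fails; recursion stops.
SUM(sm) = 35 + 64 + 87 + 104 = 290.

290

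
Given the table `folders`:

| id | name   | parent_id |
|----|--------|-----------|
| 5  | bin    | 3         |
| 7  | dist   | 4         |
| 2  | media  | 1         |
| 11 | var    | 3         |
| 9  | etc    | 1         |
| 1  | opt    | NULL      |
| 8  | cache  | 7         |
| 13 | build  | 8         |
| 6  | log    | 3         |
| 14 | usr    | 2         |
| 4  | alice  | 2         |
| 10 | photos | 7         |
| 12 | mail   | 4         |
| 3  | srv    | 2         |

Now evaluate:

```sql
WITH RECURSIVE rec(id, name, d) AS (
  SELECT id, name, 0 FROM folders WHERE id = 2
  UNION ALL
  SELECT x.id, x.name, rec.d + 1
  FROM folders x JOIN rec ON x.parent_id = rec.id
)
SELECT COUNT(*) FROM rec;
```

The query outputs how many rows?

Base: id=2 (media) at d 0.
Iteration 1: rows with parent_id in {2} -> srv (id 3, d 1), alice (id 4, d 1), usr (id 14, d 1).
Iteration 2: rows with parent_id in {3,4,14} -> bin (id 5, d 2), log (id 6, d 2), dist (id 7, d 2), var (id 11, d 2), mail (id 12, d 2).
Iteration 3: rows with parent_id in {5,6,7,11,12} -> cache (id 8, d 3), photos (id 10, d 3).
Iteration 4: rows with parent_id in {8,10} -> build (id 13, d 4).
Iteration 5: no rows with parent_id in {13}; recursion stops.
Total rows emitted: 12.

12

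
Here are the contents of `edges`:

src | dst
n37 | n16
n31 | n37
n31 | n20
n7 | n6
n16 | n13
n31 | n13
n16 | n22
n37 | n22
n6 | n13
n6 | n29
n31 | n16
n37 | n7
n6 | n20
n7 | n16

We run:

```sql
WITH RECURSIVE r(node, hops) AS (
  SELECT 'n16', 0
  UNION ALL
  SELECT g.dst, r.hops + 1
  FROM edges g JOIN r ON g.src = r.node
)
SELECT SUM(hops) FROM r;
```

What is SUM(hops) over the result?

2

Base: (n16, hops=0).
Iteration 1: edges from {n16} -> (n13, hops=1), (n22, hops=1).
Iteration 2: no outgoing edges from {n13,n22}; recursion stops.
SUM(hops) = 0 + 1 + 1 = 2.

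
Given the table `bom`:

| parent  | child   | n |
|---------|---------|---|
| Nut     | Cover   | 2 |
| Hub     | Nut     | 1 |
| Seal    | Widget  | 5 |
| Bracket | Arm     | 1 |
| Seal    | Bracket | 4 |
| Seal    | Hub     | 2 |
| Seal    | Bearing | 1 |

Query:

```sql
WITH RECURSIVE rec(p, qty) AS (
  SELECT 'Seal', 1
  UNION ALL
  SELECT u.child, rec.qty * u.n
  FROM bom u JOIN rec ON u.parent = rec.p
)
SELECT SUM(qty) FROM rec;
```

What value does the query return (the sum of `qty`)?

Base: (Seal, qty=1).
Iteration 1: components of {Seal} -> Bearing = 1*1 = 1, Bracket = 1*4 = 4, Hub = 1*2 = 2, Widget = 1*5 = 5.
Iteration 2: components of {Bearing,Bracket,Hub,Widget} -> Arm = 4*1 = 4, Nut = 2*1 = 2.
Iteration 3: components of {Arm,Nut} -> Cover = 2*2 = 4.
Iteration 4: no further components; recursion stops.
SUM(qty) = 1 + 4 + 5 + 2 + 1 + 4 + 2 + 4 = 23.

23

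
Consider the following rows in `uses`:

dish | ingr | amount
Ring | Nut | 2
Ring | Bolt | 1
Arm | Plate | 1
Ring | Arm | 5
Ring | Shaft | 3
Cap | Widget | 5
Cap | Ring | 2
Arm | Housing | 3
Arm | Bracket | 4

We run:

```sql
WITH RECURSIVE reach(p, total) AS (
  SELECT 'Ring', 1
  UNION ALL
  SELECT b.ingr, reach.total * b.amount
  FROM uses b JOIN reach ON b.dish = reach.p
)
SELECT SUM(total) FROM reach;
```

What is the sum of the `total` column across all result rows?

Base: (Ring, total=1).
Iteration 1: components of {Ring} -> Arm = 1*5 = 5, Bolt = 1*1 = 1, Nut = 1*2 = 2, Shaft = 1*3 = 3.
Iteration 2: components of {Arm,Bolt,Nut,Shaft} -> Bracket = 5*4 = 20, Housing = 5*3 = 15, Plate = 5*1 = 5.
Iteration 3: no further components; recursion stops.
SUM(total) = 1 + 3 + 2 + 5 + 1 + 15 + 5 + 20 = 52.

52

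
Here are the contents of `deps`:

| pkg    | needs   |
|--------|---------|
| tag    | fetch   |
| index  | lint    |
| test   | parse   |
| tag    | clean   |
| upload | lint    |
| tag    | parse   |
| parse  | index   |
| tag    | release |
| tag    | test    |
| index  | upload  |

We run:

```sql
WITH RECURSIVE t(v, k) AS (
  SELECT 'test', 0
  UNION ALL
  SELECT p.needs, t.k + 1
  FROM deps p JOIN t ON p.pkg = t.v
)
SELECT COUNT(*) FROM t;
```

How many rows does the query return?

Base: (test, k=0).
Iteration 1: edges from {test} -> (parse, k=1).
Iteration 2: edges from {parse} -> (index, k=2).
Iteration 3: edges from {index} -> (lint, k=3), (upload, k=3).
Iteration 4: edges from {lint,upload} -> (lint, k=4).
Iteration 5: no outgoing edges from {lint}; recursion stops.
Total rows emitted: 6.

6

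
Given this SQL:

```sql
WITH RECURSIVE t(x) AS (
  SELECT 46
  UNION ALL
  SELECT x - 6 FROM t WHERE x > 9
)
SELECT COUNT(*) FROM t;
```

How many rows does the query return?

Base: x=46.
Iteration 1: 46 > 9 holds -> x = 46 - 6 = 40.
Iteration 2: 40 > 9 holds -> x = 40 - 6 = 34.
Iteration 3: 34 > 9 holds -> x = 34 - 6 = 28.
Iteration 4: 28 > 9 holds -> x = 28 - 6 = 22.
Iteration 5: 22 > 9 holds -> x = 22 - 6 = 16.
Iteration 6: 16 > 9 holds -> x = 16 - 6 = 10.
Iteration 7: 10 > 9 holds -> x = 10 - 6 = 4.
Iteration 8: 4 > 9 fails; recursion stops.
Total rows emitted: 8.

8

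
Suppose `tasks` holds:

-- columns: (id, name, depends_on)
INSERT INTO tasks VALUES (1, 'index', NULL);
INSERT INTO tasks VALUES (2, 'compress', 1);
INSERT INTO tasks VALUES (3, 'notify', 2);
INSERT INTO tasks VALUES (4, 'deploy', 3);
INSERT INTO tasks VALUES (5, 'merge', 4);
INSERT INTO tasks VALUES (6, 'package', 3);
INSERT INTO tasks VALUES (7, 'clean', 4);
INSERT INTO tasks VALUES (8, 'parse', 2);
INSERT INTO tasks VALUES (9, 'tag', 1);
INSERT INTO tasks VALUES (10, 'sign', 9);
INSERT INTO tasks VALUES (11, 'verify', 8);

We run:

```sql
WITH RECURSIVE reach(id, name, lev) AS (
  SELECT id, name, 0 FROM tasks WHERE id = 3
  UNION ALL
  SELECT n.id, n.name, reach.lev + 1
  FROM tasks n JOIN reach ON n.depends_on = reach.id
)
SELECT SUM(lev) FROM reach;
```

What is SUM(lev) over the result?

6

Base: id=3 (notify) at lev 0.
Iteration 1: rows with depends_on in {3} -> deploy (id 4, lev 1), package (id 6, lev 1).
Iteration 2: rows with depends_on in {4,6} -> merge (id 5, lev 2), clean (id 7, lev 2).
Iteration 3: no rows with depends_on in {5,7}; recursion stops.
SUM(lev) = 0 + 1 + 1 + 2 + 2 = 6.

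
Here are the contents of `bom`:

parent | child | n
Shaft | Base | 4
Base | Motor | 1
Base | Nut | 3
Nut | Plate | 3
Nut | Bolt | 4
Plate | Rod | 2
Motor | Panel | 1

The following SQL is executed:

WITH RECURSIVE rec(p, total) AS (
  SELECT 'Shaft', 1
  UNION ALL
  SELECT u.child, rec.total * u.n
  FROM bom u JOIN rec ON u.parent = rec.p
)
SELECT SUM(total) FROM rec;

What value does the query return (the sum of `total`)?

Base: (Shaft, total=1).
Iteration 1: components of {Shaft} -> Base = 1*4 = 4.
Iteration 2: components of {Base} -> Motor = 4*1 = 4, Nut = 4*3 = 12.
Iteration 3: components of {Motor,Nut} -> Bolt = 12*4 = 48, Panel = 4*1 = 4, Plate = 12*3 = 36.
Iteration 4: components of {Bolt,Panel,Plate} -> Rod = 36*2 = 72.
Iteration 5: no further components; recursion stops.
SUM(total) = 1 + 4 + 4 + 12 + 4 + 36 + 48 + 72 = 181.

181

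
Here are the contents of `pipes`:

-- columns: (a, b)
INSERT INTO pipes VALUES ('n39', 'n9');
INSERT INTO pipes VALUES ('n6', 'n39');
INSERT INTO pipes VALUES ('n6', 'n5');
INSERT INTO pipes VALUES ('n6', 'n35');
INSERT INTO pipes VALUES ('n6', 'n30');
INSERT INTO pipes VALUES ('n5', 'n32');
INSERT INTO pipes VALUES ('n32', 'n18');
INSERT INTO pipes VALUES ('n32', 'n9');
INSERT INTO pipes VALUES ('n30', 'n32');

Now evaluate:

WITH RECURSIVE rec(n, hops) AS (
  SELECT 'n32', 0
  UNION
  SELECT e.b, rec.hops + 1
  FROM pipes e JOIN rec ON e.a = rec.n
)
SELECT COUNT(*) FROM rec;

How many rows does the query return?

Base: (n32, hops=0).
Iteration 1: edges from {n32} -> (n18, hops=1), (n9, hops=1).
Iteration 2: no outgoing edges from {n18,n9}; recursion stops.
Total rows emitted: 3.

3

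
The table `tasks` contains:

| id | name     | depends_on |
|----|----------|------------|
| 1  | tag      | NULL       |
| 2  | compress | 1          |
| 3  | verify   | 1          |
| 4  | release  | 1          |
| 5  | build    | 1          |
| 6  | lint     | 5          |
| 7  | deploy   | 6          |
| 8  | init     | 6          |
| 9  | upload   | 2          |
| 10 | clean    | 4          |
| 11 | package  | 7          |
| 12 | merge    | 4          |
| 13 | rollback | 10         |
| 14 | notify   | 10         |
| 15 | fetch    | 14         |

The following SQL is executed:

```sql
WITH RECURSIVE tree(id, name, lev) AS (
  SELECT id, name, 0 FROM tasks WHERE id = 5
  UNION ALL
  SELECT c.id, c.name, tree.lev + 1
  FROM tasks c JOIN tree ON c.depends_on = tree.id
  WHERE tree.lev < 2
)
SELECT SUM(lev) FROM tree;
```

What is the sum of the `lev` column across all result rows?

5

Base: id=5 (build) at lev 0.
Iteration 1: rows with depends_on in {5} -> lint (id 6, lev 1).
Iteration 2: rows with depends_on in {6} -> deploy (id 7, lev 2), init (id 8, lev 2).
Iteration 3: lev < 2 fails for all current rows; recursion stops.
SUM(lev) = 0 + 1 + 2 + 2 = 5.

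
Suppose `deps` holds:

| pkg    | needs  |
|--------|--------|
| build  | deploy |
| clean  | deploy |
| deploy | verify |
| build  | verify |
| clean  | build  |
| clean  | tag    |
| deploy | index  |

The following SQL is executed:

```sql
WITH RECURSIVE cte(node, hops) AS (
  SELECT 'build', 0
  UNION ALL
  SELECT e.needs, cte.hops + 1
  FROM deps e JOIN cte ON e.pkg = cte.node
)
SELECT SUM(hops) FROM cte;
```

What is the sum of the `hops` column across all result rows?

6

Base: (build, hops=0).
Iteration 1: edges from {build} -> (deploy, hops=1), (verify, hops=1).
Iteration 2: edges from {deploy,verify} -> (index, hops=2), (verify, hops=2).
Iteration 3: no outgoing edges from {index,verify}; recursion stops.
SUM(hops) = 0 + 1 + 1 + 2 + 2 = 6.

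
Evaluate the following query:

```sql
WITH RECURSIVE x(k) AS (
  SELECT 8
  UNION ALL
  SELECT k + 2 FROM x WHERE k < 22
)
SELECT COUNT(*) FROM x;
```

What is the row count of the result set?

8

Base: k=8.
Iteration 1: 8 < 22 holds -> k = 8 + 2 = 10.
Iteration 2: 10 < 22 holds -> k = 10 + 2 = 12.
Iteration 3: 12 < 22 holds -> k = 12 + 2 = 14.
Iteration 4: 14 < 22 holds -> k = 14 + 2 = 16.
Iteration 5: 16 < 22 holds -> k = 16 + 2 = 18.
Iteration 6: 18 < 22 holds -> k = 18 + 2 = 20.
Iteration 7: 20 < 22 holds -> k = 20 + 2 = 22.
Iteration 8: 22 < 22 fails; recursion stops.
Total rows emitted: 8.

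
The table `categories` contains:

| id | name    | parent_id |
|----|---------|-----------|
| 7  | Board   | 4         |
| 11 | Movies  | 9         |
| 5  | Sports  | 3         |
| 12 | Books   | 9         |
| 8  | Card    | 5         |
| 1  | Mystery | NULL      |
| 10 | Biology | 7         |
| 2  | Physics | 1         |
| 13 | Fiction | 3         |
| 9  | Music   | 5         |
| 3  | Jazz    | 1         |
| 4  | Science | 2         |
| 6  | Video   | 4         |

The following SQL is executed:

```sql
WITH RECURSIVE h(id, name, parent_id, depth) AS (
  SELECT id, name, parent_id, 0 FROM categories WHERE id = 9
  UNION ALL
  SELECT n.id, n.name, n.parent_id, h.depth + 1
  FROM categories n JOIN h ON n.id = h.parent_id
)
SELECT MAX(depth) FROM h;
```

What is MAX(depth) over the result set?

3

Base: id=9 (Music), parent_id=5, depth 0.
Iteration 1: join on id=5 -> Sports (id 5, parent_id=3, depth 1).
Iteration 2: join on id=3 -> Jazz (id 3, parent_id=1, depth 2).
Iteration 3: join on id=1 -> Mystery (id 1, parent_id=NULL, depth 3).
Iteration 4: parent_id is NULL; no match; recursion stops.
depth values: 0, 1, 2, 3; the maximum is 3.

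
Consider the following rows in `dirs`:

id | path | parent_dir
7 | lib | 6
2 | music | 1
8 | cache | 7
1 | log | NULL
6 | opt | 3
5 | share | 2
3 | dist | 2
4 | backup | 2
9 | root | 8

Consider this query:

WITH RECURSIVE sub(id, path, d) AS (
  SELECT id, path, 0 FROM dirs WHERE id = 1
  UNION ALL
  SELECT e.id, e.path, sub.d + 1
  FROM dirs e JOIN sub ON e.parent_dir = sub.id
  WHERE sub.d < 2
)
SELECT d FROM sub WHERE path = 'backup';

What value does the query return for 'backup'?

Base: id=1 (log) at d 0.
Iteration 1: rows with parent_dir in {1} -> music (id 2, d 1).
Iteration 2: rows with parent_dir in {2} -> dist (id 3, d 2), backup (id 4, d 2), share (id 5, d 2).
Iteration 3: d < 2 fails for all current rows; recursion stops.

2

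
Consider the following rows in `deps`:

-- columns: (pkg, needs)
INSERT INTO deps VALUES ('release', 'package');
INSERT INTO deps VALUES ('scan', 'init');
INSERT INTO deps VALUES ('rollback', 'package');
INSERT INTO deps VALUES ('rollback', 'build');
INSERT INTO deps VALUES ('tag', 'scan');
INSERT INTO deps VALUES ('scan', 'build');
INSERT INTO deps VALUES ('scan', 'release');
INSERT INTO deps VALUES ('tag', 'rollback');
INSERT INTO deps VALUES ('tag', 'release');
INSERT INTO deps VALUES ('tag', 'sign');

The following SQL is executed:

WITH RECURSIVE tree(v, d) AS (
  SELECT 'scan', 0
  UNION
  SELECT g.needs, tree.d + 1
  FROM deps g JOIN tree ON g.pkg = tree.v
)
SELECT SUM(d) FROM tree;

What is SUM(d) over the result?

5

Base: (scan, d=0).
Iteration 1: edges from {scan} -> (build, d=1), (init, d=1), (release, d=1).
Iteration 2: edges from {build,init,release} -> (package, d=2).
Iteration 3: no outgoing edges from {package}; recursion stops.
SUM(d) = 0 + 1 + 1 + 1 + 2 = 5.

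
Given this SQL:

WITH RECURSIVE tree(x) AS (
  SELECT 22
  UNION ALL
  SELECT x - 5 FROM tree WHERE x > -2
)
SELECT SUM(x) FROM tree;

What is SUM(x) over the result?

57

Base: x=22.
Iteration 1: 22 > -2 holds -> x = 22 - 5 = 17.
Iteration 2: 17 > -2 holds -> x = 17 - 5 = 12.
Iteration 3: 12 > -2 holds -> x = 12 - 5 = 7.
Iteration 4: 7 > -2 holds -> x = 7 - 5 = 2.
Iteration 5: 2 > -2 holds -> x = 2 - 5 = -3.
Iteration 6: -3 > -2 fails; recursion stops.
SUM(x) = 22 + 17 + 12 + 7 + 2 + -3 = 57.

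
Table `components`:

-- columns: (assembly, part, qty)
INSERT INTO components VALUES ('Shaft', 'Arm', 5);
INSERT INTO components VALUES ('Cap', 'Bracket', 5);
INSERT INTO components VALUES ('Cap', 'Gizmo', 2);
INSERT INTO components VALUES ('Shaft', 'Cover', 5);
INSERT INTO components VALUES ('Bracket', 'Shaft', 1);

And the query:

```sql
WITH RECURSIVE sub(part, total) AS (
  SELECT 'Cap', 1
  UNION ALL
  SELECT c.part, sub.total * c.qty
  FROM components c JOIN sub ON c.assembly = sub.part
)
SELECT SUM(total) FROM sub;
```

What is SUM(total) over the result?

Base: (Cap, total=1).
Iteration 1: components of {Cap} -> Bracket = 1*5 = 5, Gizmo = 1*2 = 2.
Iteration 2: components of {Bracket,Gizmo} -> Shaft = 5*1 = 5.
Iteration 3: components of {Shaft} -> Arm = 5*5 = 25, Cover = 5*5 = 25.
Iteration 4: no further components; recursion stops.
SUM(total) = 1 + 5 + 2 + 5 + 25 + 25 = 63.

63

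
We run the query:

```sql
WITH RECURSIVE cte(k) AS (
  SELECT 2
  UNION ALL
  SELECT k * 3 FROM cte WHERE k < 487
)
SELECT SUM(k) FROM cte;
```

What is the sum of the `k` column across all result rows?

Base: k=2.
Iteration 1: 2 < 487 holds -> k = 2 * 3 = 6.
Iteration 2: 6 < 487 holds -> k = 6 * 3 = 18.
Iteration 3: 18 < 487 holds -> k = 18 * 3 = 54.
Iteration 4: 54 < 487 holds -> k = 54 * 3 = 162.
Iteration 5: 162 < 487 holds -> k = 162 * 3 = 486.
Iteration 6: 486 < 487 holds -> k = 486 * 3 = 1458.
Iteration 7: 1458 < 487 fails; recursion stops.
SUM(k) = 2 + 6 + 18 + 54 + 162 + 486 + 1458 = 2186.

2186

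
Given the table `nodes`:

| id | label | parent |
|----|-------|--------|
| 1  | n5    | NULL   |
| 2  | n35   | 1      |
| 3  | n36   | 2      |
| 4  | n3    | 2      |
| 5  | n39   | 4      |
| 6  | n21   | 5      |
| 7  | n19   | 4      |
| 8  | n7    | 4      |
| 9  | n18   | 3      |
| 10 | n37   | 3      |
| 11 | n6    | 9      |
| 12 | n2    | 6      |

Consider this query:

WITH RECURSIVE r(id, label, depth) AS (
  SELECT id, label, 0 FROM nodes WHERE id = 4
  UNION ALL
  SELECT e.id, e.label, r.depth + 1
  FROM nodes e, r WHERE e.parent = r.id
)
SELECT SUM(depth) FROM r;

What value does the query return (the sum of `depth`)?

Base: id=4 (n3) at depth 0.
Iteration 1: rows with parent in {4} -> n39 (id 5, depth 1), n19 (id 7, depth 1), n7 (id 8, depth 1).
Iteration 2: rows with parent in {5,7,8} -> n21 (id 6, depth 2).
Iteration 3: rows with parent in {6} -> n2 (id 12, depth 3).
Iteration 4: no rows with parent in {12}; recursion stops.
SUM(depth) = 0 + 1 + 1 + 1 + 2 + 3 = 8.

8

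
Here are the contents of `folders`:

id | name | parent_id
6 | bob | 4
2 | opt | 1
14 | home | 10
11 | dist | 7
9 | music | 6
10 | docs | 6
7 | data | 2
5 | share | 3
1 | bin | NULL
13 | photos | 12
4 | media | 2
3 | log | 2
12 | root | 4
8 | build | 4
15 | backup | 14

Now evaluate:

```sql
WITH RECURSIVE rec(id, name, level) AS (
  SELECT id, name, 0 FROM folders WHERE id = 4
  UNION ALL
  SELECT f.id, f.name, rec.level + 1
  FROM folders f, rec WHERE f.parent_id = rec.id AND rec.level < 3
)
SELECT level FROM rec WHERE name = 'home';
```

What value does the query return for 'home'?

Base: id=4 (media) at level 0.
Iteration 1: rows with parent_id in {4} -> bob (id 6, level 1), build (id 8, level 1), root (id 12, level 1).
Iteration 2: rows with parent_id in {6,8,12} -> music (id 9, level 2), docs (id 10, level 2), photos (id 13, level 2).
Iteration 3: rows with parent_id in {9,10,13} -> home (id 14, level 3).
Iteration 4: level < 3 fails for all current rows; recursion stops.

3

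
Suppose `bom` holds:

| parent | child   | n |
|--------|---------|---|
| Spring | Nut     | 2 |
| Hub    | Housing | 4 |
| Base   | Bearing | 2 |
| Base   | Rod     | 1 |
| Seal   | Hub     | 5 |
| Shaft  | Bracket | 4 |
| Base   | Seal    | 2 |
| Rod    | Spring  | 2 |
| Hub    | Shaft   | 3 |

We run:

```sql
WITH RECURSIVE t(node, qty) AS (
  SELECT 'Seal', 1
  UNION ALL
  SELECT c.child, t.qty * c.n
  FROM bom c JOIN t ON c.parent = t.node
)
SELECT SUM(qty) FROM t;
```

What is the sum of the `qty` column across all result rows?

101

Base: (Seal, qty=1).
Iteration 1: components of {Seal} -> Hub = 1*5 = 5.
Iteration 2: components of {Hub} -> Housing = 5*4 = 20, Shaft = 5*3 = 15.
Iteration 3: components of {Housing,Shaft} -> Bracket = 15*4 = 60.
Iteration 4: no further components; recursion stops.
SUM(qty) = 1 + 5 + 15 + 20 + 60 = 101.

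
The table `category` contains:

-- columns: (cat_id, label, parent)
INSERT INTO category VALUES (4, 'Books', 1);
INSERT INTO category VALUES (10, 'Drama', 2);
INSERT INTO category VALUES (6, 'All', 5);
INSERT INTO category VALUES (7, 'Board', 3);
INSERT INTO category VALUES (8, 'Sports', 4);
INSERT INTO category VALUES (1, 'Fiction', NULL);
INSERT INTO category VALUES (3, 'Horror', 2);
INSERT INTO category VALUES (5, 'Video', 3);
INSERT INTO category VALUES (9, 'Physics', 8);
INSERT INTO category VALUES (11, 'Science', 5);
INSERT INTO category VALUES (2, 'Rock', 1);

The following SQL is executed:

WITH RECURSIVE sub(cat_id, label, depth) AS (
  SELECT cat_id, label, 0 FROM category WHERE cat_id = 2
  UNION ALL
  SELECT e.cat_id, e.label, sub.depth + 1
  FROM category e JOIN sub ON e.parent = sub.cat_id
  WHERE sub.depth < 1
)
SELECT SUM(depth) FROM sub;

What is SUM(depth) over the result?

Base: cat_id=2 (Rock) at depth 0.
Iteration 1: rows with parent in {2} -> Horror (id 3, depth 1), Drama (id 10, depth 1).
Iteration 2: depth < 1 fails for all current rows; recursion stops.
SUM(depth) = 0 + 1 + 1 = 2.

2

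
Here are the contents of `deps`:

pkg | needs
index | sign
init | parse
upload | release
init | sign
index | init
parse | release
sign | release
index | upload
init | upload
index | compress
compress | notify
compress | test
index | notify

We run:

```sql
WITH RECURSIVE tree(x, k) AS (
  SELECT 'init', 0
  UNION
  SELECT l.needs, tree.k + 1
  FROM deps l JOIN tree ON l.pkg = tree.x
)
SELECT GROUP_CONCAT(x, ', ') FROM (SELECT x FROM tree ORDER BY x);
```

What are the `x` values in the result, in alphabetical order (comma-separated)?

init, parse, release, sign, upload

Base: (init, k=0).
Iteration 1: edges from {init} -> (parse, k=1), (sign, k=1), (upload, k=1).
Iteration 2: edges from {parse,sign,upload} -> (release, k=2). [UNION drops 2 duplicate row(s)]
Iteration 3: no outgoing edges from {release}; recursion stops.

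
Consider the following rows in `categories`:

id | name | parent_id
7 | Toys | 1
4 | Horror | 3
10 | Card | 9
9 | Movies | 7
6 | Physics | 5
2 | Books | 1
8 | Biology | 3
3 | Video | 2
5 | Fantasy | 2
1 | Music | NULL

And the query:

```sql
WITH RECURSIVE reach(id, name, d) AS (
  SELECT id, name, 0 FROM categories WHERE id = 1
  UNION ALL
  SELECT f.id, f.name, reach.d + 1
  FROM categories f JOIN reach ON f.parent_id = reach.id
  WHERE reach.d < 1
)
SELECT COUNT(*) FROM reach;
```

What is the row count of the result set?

3

Base: id=1 (Music) at d 0.
Iteration 1: rows with parent_id in {1} -> Books (id 2, d 1), Toys (id 7, d 1).
Iteration 2: d < 1 fails for all current rows; recursion stops.
Total rows emitted: 3.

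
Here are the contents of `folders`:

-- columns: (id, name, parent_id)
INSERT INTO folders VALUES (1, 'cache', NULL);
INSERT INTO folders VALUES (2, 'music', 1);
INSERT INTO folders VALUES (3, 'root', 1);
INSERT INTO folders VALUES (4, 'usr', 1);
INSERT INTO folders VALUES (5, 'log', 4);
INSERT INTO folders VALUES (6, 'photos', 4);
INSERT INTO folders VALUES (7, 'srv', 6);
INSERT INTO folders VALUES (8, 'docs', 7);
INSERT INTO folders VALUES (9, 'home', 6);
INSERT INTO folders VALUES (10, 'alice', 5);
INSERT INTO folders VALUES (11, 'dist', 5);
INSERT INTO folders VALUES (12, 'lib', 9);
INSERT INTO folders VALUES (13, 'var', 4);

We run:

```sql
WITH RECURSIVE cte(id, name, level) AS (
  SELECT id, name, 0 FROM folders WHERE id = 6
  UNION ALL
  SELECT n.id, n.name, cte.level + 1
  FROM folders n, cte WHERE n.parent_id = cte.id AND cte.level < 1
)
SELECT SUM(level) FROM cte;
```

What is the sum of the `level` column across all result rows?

Base: id=6 (photos) at level 0.
Iteration 1: rows with parent_id in {6} -> srv (id 7, level 1), home (id 9, level 1).
Iteration 2: level < 1 fails for all current rows; recursion stops.
SUM(level) = 0 + 1 + 1 = 2.

2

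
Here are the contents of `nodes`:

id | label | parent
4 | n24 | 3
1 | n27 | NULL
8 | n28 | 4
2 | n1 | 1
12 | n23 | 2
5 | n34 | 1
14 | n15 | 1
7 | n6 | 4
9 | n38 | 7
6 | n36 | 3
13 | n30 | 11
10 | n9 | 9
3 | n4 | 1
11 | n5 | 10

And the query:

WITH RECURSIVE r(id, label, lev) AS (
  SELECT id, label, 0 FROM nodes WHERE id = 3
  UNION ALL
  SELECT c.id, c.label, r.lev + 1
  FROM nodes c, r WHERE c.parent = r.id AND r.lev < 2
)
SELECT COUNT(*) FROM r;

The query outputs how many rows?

5

Base: id=3 (n4) at lev 0.
Iteration 1: rows with parent in {3} -> n24 (id 4, lev 1), n36 (id 6, lev 1).
Iteration 2: rows with parent in {4,6} -> n6 (id 7, lev 2), n28 (id 8, lev 2).
Iteration 3: lev < 2 fails for all current rows; recursion stops.
Total rows emitted: 5.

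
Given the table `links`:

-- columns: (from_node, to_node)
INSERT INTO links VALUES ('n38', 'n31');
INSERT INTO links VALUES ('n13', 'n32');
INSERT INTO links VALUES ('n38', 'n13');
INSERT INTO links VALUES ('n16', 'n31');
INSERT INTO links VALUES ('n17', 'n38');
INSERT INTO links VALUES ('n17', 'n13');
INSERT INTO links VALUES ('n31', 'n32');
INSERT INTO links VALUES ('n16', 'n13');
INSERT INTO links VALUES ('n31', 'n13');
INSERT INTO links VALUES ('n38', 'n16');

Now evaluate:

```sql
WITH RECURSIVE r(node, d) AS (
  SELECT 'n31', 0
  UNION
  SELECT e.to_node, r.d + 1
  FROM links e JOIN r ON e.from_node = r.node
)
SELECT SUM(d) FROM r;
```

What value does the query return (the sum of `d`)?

Base: (n31, d=0).
Iteration 1: edges from {n31} -> (n13, d=1), (n32, d=1).
Iteration 2: edges from {n13,n32} -> (n32, d=2).
Iteration 3: no outgoing edges from {n32}; recursion stops.
SUM(d) = 0 + 1 + 1 + 2 = 4.

4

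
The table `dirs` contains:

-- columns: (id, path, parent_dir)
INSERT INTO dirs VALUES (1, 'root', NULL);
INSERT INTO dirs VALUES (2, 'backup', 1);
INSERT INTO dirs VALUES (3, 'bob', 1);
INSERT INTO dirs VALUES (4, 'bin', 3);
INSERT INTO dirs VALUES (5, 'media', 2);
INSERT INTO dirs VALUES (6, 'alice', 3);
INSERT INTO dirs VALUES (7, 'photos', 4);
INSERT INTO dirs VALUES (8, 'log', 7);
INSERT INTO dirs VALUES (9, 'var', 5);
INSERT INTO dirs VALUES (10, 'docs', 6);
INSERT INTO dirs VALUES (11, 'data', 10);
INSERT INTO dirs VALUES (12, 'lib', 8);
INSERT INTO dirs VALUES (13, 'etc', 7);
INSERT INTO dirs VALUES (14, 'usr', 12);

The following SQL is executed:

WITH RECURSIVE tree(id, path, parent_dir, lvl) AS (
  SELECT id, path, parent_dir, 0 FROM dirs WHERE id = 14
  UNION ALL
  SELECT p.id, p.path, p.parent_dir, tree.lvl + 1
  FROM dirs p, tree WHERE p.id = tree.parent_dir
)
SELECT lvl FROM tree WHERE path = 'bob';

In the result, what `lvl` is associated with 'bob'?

5

Base: id=14 (usr), parent_dir=12, lvl 0.
Iteration 1: join on id=12 -> lib (id 12, parent_dir=8, lvl 1).
Iteration 2: join on id=8 -> log (id 8, parent_dir=7, lvl 2).
Iteration 3: join on id=7 -> photos (id 7, parent_dir=4, lvl 3).
Iteration 4: join on id=4 -> bin (id 4, parent_dir=3, lvl 4).
Iteration 5: join on id=3 -> bob (id 3, parent_dir=1, lvl 5).
Iteration 6: join on id=1 -> root (id 1, parent_dir=NULL, lvl 6).
Iteration 7: parent_dir is NULL; no match; recursion stops.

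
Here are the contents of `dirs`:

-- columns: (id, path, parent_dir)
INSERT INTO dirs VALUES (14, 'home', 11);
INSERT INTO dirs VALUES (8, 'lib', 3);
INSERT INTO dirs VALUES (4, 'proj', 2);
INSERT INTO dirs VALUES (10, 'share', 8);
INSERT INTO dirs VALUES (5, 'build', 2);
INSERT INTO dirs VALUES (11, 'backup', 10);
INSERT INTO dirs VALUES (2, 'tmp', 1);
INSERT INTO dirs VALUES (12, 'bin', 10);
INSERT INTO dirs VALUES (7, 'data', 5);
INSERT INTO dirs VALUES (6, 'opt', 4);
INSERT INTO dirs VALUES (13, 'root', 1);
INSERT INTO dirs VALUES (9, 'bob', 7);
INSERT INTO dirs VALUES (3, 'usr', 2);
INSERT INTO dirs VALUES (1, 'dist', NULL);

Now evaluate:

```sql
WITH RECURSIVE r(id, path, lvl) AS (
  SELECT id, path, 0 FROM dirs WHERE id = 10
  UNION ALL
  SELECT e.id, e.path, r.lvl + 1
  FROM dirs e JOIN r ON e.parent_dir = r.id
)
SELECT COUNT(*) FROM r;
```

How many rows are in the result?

4

Base: id=10 (share) at lvl 0.
Iteration 1: rows with parent_dir in {10} -> backup (id 11, lvl 1), bin (id 12, lvl 1).
Iteration 2: rows with parent_dir in {11,12} -> home (id 14, lvl 2).
Iteration 3: no rows with parent_dir in {14}; recursion stops.
Total rows emitted: 4.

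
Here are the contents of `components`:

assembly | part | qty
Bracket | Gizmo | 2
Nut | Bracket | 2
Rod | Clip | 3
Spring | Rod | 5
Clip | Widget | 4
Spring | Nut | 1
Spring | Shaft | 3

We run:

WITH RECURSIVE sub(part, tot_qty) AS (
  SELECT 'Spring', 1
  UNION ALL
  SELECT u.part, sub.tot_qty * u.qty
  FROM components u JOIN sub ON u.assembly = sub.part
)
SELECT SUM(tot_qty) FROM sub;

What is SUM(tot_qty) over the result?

Base: (Spring, tot_qty=1).
Iteration 1: components of {Spring} -> Nut = 1*1 = 1, Rod = 1*5 = 5, Shaft = 1*3 = 3.
Iteration 2: components of {Nut,Rod,Shaft} -> Bracket = 1*2 = 2, Clip = 5*3 = 15.
Iteration 3: components of {Bracket,Clip} -> Gizmo = 2*2 = 4, Widget = 15*4 = 60.
Iteration 4: no further components; recursion stops.
SUM(tot_qty) = 1 + 1 + 5 + 3 + 2 + 15 + 4 + 60 = 91.

91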